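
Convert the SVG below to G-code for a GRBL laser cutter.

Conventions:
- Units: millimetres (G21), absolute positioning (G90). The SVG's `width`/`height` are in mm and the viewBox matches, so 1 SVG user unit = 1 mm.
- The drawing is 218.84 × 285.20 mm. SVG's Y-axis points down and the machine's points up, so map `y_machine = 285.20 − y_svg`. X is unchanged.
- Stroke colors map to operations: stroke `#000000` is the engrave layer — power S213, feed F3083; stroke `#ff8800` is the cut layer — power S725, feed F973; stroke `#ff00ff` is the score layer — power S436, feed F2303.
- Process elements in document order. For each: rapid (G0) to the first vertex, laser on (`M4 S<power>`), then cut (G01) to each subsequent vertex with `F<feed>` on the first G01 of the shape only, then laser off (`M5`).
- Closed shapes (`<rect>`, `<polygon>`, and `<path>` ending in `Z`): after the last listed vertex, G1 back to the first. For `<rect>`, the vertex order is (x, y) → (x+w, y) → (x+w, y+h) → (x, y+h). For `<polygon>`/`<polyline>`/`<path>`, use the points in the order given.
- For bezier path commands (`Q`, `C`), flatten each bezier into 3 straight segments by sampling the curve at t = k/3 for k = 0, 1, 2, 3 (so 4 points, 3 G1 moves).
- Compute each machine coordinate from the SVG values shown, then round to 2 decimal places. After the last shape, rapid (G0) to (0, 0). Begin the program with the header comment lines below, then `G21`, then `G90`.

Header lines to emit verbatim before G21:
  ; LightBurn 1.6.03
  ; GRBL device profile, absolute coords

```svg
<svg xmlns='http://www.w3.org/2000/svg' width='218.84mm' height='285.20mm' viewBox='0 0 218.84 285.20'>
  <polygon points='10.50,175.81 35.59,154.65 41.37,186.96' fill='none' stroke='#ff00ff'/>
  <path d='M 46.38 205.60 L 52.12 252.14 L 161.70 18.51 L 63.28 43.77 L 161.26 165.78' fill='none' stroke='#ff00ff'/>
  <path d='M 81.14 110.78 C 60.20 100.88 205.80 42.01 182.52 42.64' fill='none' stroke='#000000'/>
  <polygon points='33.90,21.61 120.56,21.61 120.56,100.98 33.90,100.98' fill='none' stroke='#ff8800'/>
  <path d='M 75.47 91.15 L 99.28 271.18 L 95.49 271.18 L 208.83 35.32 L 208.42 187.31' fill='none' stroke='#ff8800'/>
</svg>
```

Since the viewBox matches the mm dimensions, user units are millimetres directly. The only transform is the Y-flip y_m = 285.20 − y_svg.

Shape 1 is a regular polygon drawn with `<polygon>`. Its stroke #ff00ff means score at S436, F2303. After flipping Y the toolpath is (10.50,109.39) → (35.59,130.55) → (41.37,98.24) → (10.50,109.39), returning to the start.

Shape 2 is a open polyline drawn with `<path>`. Its stroke #ff00ff means score at S436, F2303. After flipping Y the toolpath is (46.38,79.60) → (52.12,33.06) → (161.70,266.69) → (63.28,241.43) → (161.26,119.42).

Shape 3 is a cubic bezier drawn with `<path>`. Its stroke #000000 means engrave at S213, F3083. After flipping Y the toolpath is (81.14,174.42) → (103.29,196.63) → (161.93,227.37) → (182.52,242.56).

Shape 4 is a rectangle drawn with `<polygon>`. Its stroke #ff8800 means cut at S725, F973. After flipping Y the toolpath is (33.90,263.59) → (120.56,263.59) → (120.56,184.22) → (33.90,184.22) → (33.90,263.59), returning to the start.

Shape 5 is a open polyline drawn with `<path>`. Its stroke #ff8800 means cut at S725, F973. After flipping Y the toolpath is (75.47,194.05) → (99.28,14.02) → (95.49,14.02) → (208.83,249.88) → (208.42,97.89).

; LightBurn 1.6.03
; GRBL device profile, absolute coords
G21
G90
G0 X10.50 Y109.39
M4 S436
G01 X35.59 Y130.55 F2303
G01 X41.37 Y98.24
G01 X10.50 Y109.39
M5
G0 X46.38 Y79.60
M4 S436
G01 X52.12 Y33.06 F2303
G01 X161.70 Y266.69
G01 X63.28 Y241.43
G01 X161.26 Y119.42
M5
G0 X81.14 Y174.42
M4 S213
G01 X103.29 Y196.63 F3083
G01 X161.93 Y227.37
G01 X182.52 Y242.56
M5
G0 X33.90 Y263.59
M4 S725
G01 X120.56 Y263.59 F973
G01 X120.56 Y184.22
G01 X33.90 Y184.22
G01 X33.90 Y263.59
M5
G0 X75.47 Y194.05
M4 S725
G01 X99.28 Y14.02 F973
G01 X95.49 Y14.02
G01 X208.83 Y249.88
G01 X208.42 Y97.89
M5
G0 X0.00 Y0.00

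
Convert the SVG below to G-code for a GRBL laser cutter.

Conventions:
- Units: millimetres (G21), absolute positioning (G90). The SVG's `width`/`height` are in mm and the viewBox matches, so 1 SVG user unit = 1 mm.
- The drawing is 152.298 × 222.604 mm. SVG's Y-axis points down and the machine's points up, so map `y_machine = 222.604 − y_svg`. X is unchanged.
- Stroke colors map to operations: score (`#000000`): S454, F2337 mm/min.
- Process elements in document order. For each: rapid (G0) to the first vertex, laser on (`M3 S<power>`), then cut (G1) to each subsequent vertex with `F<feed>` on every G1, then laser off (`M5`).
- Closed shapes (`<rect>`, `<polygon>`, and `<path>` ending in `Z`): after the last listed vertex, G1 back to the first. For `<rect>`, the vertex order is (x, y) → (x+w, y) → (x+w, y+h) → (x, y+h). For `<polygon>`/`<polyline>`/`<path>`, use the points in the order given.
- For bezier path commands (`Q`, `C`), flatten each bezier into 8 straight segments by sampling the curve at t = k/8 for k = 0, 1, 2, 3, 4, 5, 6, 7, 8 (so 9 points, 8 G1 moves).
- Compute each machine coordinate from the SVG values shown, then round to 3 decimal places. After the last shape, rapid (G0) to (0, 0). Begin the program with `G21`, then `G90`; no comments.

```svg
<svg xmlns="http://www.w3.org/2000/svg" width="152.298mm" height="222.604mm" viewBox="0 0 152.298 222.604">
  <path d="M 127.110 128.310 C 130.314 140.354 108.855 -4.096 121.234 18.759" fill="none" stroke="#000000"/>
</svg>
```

G21
G90
G0 X127.110 Y94.294
M3 S454
G1 X127.270 Y96.481 F2337
G1 X125.803 Y109.544 F2337
G1 X123.395 Y129.690 F2337
G1 X120.731 Y153.124 F2337
G1 X118.498 Y176.050 F2337
G1 X117.380 Y194.676 F2337
G1 X118.064 Y205.206 F2337
G1 X121.234 Y203.845 F2337
M5
G0 X0.000 Y0.000

1 u = 1 mm; y_m = 222.604 − y.

[1] `<path>` cubic bezier, #000000→score S454 F2337: (127.110,94.294) → (127.270,96.481) → (125.803,109.544) → (123.395,129.690) → (120.731,153.124) → (118.498,176.050) → (117.380,194.676) → (118.064,205.206) → (121.234,203.845)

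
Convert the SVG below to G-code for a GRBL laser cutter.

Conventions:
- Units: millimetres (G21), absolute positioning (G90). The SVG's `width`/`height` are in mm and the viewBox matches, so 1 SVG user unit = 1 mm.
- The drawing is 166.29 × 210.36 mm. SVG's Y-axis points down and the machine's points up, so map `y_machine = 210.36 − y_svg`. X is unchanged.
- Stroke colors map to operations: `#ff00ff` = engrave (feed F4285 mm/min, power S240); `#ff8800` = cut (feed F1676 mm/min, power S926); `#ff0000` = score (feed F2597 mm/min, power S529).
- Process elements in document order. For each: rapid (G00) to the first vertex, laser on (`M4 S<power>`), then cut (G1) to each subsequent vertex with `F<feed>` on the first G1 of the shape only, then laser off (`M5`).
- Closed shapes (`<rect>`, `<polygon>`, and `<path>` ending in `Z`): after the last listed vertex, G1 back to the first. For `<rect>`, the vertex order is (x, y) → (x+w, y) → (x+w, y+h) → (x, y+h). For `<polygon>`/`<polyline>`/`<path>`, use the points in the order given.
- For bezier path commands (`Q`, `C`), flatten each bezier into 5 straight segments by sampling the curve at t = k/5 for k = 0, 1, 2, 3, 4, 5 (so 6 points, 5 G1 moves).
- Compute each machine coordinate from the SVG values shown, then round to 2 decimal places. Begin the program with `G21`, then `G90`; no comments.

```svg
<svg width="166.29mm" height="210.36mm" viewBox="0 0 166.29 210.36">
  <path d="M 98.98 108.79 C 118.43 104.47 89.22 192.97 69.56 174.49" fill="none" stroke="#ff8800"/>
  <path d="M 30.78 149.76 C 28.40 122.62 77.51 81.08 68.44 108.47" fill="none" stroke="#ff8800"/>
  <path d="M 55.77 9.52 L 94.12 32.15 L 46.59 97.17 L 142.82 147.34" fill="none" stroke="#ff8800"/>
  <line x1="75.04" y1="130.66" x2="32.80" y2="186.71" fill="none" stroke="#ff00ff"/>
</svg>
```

1 u = 1 mm; y_m = 210.36 − y.

[1] `<path>` cubic bezier, #ff8800→cut S926 F1676: (98.98,101.57) → (105.28,94.62) → (102.69,74.99) → (94.01,52.26) → (82.04,36.02) → (69.56,35.87)

[2] `<path>` cubic bezier, #ff8800→cut S926 F1676: (30.78,60.60) → (34.65,77.95) → (45.62,94.75) → (58.42,107.00) → (67.78,110.72) → (68.44,101.89)

[3] `<path>` open polyline, #ff8800→cut S926 F1676: (55.77,200.84) → (94.12,178.21) → (46.59,113.19) → (142.82,63.02)

[4] `<line>` line segment, #ff00ff→engrave S240 F4285: (75.04,79.70) → (32.80,23.65)

G21
G90
G00 X98.98 Y101.57
M4 S926
G1 X105.28 Y94.62 F1676
G1 X102.69 Y74.99
G1 X94.01 Y52.26
G1 X82.04 Y36.02
G1 X69.56 Y35.87
M5
G00 X30.78 Y60.60
M4 S926
G1 X34.65 Y77.95 F1676
G1 X45.62 Y94.75
G1 X58.42 Y107.00
G1 X67.78 Y110.72
G1 X68.44 Y101.89
M5
G00 X55.77 Y200.84
M4 S926
G1 X94.12 Y178.21 F1676
G1 X46.59 Y113.19
G1 X142.82 Y63.02
M5
G00 X75.04 Y79.70
M4 S240
G1 X32.80 Y23.65 F4285
M5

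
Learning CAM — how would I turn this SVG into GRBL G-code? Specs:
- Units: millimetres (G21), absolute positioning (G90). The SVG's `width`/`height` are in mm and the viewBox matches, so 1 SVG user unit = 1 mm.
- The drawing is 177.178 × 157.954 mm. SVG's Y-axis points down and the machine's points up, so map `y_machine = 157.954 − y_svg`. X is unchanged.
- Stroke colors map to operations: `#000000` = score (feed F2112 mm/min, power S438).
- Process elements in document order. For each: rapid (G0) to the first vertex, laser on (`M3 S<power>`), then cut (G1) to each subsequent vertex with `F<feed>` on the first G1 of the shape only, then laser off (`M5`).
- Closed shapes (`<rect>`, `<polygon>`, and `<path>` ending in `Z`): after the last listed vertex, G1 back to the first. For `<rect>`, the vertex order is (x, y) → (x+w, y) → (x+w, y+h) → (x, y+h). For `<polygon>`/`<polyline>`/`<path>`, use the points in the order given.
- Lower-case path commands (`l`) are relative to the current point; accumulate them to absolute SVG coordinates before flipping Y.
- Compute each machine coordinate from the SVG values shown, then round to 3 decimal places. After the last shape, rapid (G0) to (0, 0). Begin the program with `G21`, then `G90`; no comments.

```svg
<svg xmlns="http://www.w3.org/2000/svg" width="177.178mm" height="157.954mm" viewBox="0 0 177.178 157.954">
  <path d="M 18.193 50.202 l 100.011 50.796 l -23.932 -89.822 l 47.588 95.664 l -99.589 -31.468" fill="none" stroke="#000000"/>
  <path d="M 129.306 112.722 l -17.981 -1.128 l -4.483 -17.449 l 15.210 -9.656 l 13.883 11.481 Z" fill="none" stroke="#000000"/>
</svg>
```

Since the viewBox matches the mm dimensions, user units are millimetres directly. The only transform is the Y-flip y_m = 157.954 − y_svg.

Shape 1 is a open polyline drawn with `<path>`. Its stroke #000000 means score at S438, F2112. After flipping Y the toolpath is (18.193,107.752) → (118.204,56.956) → (94.272,146.778) → (141.860,51.114) → (42.271,82.582).

Shape 2 is a regular polygon drawn with `<path>`. Its stroke #000000 means score at S438, F2112. After flipping Y the toolpath is (129.306,45.232) → (111.325,46.360) → (106.842,63.809) → (122.052,73.465) → (135.935,61.984) → (129.306,45.232), returning to the start.

G21
G90
G0 X18.193 Y107.752
M3 S438
G1 X118.204 Y56.956 F2112
G1 X94.272 Y146.778
G1 X141.860 Y51.114
G1 X42.271 Y82.582
M5
G0 X129.306 Y45.232
M3 S438
G1 X111.325 Y46.360 F2112
G1 X106.842 Y63.809
G1 X122.052 Y73.465
G1 X135.935 Y61.984
G1 X129.306 Y45.232
M5
G0 X0.000 Y0.000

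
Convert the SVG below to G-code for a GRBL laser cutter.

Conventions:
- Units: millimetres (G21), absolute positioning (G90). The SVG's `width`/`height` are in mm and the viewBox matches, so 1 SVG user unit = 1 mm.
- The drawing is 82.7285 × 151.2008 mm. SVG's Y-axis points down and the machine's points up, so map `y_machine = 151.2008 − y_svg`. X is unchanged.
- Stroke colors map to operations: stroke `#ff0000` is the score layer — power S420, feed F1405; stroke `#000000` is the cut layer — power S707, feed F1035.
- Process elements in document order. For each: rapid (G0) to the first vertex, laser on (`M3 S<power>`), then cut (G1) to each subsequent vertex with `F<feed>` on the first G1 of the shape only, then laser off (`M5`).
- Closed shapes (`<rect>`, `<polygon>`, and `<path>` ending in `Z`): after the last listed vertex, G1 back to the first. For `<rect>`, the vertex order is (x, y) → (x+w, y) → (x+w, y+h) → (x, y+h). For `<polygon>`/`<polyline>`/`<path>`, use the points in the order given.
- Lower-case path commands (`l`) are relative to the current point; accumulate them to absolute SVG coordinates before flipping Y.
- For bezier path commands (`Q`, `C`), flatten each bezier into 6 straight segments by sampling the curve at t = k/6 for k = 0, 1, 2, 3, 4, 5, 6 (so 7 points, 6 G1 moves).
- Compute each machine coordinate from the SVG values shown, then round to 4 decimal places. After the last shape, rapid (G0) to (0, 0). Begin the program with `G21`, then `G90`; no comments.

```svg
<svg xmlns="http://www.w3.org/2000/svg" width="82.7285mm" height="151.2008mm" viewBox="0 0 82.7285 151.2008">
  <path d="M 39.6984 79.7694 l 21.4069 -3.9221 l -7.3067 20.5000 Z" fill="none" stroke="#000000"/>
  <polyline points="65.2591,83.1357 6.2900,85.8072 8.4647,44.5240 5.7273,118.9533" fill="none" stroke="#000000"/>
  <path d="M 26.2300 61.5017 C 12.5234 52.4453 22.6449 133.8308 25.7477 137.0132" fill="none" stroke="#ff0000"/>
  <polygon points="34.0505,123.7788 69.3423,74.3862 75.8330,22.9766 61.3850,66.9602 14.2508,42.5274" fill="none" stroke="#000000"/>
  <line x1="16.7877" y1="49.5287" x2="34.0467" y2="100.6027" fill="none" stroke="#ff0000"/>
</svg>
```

Since the viewBox matches the mm dimensions, user units are millimetres directly. The only transform is the Y-flip y_m = 151.2008 − y_svg.

Shape 1 is a regular polygon drawn with `<path>`. Its stroke #000000 means cut at S707, F1035. After flipping Y the toolpath is (39.6984,71.4314) → (61.1053,75.3535) → (53.7986,54.8535) → (39.6984,71.4314), returning to the start.

Shape 2 is a open polyline drawn with `<polyline>`. Its stroke #000000 means cut at S707, F1035. After flipping Y the toolpath is (65.2591,68.0651) → (6.2900,65.3936) → (8.4647,106.6768) → (5.7273,32.2475).

Shape 3 is a cubic bezier drawn with `<path>`. Its stroke #ff0000 means score at S420, F1405. After flipping Y the toolpath is (26.2300,89.6991) → (21.2196,87.4712) → (19.3236,74.8543) → (19.6853,56.5329) → (21.4478,37.1916) → (23.7542,21.5150) → (25.7477,14.1876).

Shape 4 is a closed polygon drawn with `<polygon>`. Its stroke #000000 means cut at S707, F1035. After flipping Y the toolpath is (34.0505,27.4220) → (69.3423,76.8146) → (75.8330,128.2242) → (61.3850,84.2406) → (14.2508,108.6734) → (34.0505,27.4220), returning to the start.

Shape 5 is a line segment drawn with `<line>`. Its stroke #ff0000 means score at S420, F1405. After flipping Y the toolpath is (16.7877,101.6721) → (34.0467,50.5981).

G21
G90
G0 X39.6984 Y71.4314
M3 S707
G1 X61.1053 Y75.3535 F1035
G1 X53.7986 Y54.8535
G1 X39.6984 Y71.4314
M5
G0 X65.2591 Y68.0651
M3 S707
G1 X6.2900 Y65.3936 F1035
G1 X8.4647 Y106.6768
G1 X5.7273 Y32.2475
M5
G0 X26.2300 Y89.6991
M3 S420
G1 X21.2196 Y87.4712 F1405
G1 X19.3236 Y74.8543
G1 X19.6853 Y56.5329
G1 X21.4478 Y37.1916
G1 X23.7542 Y21.5150
G1 X25.7477 Y14.1876
M5
G0 X34.0505 Y27.4220
M3 S707
G1 X69.3423 Y76.8146 F1035
G1 X75.8330 Y128.2242
G1 X61.3850 Y84.2406
G1 X14.2508 Y108.6734
G1 X34.0505 Y27.4220
M5
G0 X16.7877 Y101.6721
M3 S420
G1 X34.0467 Y50.5981 F1405
M5
G0 X0.0000 Y0.0000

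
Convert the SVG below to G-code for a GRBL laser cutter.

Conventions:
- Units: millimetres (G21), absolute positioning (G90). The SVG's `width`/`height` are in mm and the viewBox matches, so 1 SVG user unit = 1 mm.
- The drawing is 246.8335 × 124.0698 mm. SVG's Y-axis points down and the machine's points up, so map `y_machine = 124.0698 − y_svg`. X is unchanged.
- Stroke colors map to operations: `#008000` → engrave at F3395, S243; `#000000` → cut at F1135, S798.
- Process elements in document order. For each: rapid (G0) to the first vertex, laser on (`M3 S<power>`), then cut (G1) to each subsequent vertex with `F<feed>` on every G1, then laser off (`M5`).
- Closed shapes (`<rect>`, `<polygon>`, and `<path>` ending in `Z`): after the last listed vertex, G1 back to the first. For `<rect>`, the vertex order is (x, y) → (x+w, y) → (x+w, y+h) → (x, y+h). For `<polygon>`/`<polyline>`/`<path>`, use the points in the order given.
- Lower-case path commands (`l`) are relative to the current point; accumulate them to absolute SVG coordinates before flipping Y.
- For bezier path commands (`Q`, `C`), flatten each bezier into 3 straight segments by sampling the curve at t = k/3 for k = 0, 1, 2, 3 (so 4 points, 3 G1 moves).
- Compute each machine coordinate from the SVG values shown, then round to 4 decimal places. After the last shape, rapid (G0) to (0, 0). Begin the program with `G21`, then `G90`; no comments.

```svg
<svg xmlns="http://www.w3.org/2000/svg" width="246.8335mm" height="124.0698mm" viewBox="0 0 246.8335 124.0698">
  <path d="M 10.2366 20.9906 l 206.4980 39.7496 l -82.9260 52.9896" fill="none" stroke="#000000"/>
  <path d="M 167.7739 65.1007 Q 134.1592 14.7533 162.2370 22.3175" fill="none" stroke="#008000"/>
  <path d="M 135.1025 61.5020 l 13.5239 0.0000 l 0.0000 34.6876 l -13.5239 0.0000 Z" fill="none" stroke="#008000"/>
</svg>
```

viewBox `0 0 246.8335 124.0698` with mm width/height → 1 unit = 1 mm. Flip: y_m = 124.0698 − y_svg.

**Shape 1** — `<path>` open polyline, stroke `#000000` → cut (S798, F1135). Machine vertices: (10.2366,103.0792) → (216.7346,63.3296) → (133.8086,10.3400). Open path.

**Shape 2** — `<path>` quadratic bezier, stroke `#008000` → engrave (S243, F3395). Control points (SVG): P0=(167.7739,65.1007), P1=(134.1592,14.7533), P2=(162.2370,22.3175); sampled at t=k/3. Machine vertices: (167.7739,58.9691) → (152.2188,86.0994) → (150.3732,100.3605) → (162.2370,101.7523). Open path.

**Shape 3** — `<path>` rectangle, stroke `#008000` → engrave (S243, F3395). Machine vertices: (135.1025,62.5678) → (148.6264,62.5678) → (148.6264,27.8802) → (135.1025,27.8802) → (135.1025,62.5678). Closed: final G1 returns to the first vertex.

G21
G90
G0 X10.2366 Y103.0792
M3 S798
G1 X216.7346 Y63.3296 F1135
G1 X133.8086 Y10.3400 F1135
M5
G0 X167.7739 Y58.9691
M3 S243
G1 X152.2188 Y86.0994 F3395
G1 X150.3732 Y100.3605 F3395
G1 X162.2370 Y101.7523 F3395
M5
G0 X135.1025 Y62.5678
M3 S243
G1 X148.6264 Y62.5678 F3395
G1 X148.6264 Y27.8802 F3395
G1 X135.1025 Y27.8802 F3395
G1 X135.1025 Y62.5678 F3395
M5
G0 X0.0000 Y0.0000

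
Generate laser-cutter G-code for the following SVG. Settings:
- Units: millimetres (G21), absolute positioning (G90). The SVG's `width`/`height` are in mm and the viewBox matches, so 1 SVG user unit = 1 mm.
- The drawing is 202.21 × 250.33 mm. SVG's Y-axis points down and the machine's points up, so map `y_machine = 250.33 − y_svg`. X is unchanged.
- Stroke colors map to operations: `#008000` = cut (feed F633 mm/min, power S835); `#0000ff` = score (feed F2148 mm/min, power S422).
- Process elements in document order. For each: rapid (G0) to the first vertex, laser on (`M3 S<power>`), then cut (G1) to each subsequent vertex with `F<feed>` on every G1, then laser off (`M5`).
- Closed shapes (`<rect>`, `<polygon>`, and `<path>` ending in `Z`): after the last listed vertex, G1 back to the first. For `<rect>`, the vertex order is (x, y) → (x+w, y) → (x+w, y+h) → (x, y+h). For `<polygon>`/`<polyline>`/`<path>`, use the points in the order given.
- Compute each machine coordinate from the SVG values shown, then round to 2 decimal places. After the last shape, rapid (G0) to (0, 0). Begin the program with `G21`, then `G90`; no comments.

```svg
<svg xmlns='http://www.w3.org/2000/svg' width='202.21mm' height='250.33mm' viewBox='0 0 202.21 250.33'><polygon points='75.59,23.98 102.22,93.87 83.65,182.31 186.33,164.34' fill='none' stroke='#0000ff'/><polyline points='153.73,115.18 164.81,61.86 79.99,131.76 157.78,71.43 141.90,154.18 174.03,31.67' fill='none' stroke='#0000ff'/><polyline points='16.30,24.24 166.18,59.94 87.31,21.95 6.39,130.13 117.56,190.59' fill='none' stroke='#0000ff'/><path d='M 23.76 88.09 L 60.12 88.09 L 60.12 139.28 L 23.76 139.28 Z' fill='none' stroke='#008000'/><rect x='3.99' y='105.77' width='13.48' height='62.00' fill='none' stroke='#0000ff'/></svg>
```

Since the viewBox matches the mm dimensions, user units are millimetres directly. The only transform is the Y-flip y_m = 250.33 − y_svg.

Shape 1 is a closed polygon drawn with `<polygon>`. Its stroke #0000ff means score at S422, F2148. After flipping Y the toolpath is (75.59,226.35) → (102.22,156.46) → (83.65,68.02) → (186.33,85.99) → (75.59,226.35), returning to the start.

Shape 2 is a open polyline drawn with `<polyline>`. Its stroke #0000ff means score at S422, F2148. After flipping Y the toolpath is (153.73,135.15) → (164.81,188.47) → (79.99,118.57) → (157.78,178.90) → (141.90,96.15) → (174.03,218.66).

Shape 3 is a open polyline drawn with `<polyline>`. Its stroke #0000ff means score at S422, F2148. After flipping Y the toolpath is (16.30,226.09) → (166.18,190.39) → (87.31,228.38) → (6.39,120.20) → (117.56,59.74).

Shape 4 is a rectangle drawn with `<path>`. Its stroke #008000 means cut at S835, F633. After flipping Y the toolpath is (23.76,162.24) → (60.12,162.24) → (60.12,111.05) → (23.76,111.05) → (23.76,162.24), returning to the start.

Shape 5 is a rectangle drawn with `<rect>`. Its stroke #0000ff means score at S422, F2148. After flipping Y the toolpath is (3.99,144.56) → (17.47,144.56) → (17.47,82.56) → (3.99,82.56) → (3.99,144.56), returning to the start.

G21
G90
G0 X75.59 Y226.35
M3 S422
G1 X102.22 Y156.46 F2148
G1 X83.65 Y68.02 F2148
G1 X186.33 Y85.99 F2148
G1 X75.59 Y226.35 F2148
M5
G0 X153.73 Y135.15
M3 S422
G1 X164.81 Y188.47 F2148
G1 X79.99 Y118.57 F2148
G1 X157.78 Y178.90 F2148
G1 X141.90 Y96.15 F2148
G1 X174.03 Y218.66 F2148
M5
G0 X16.30 Y226.09
M3 S422
G1 X166.18 Y190.39 F2148
G1 X87.31 Y228.38 F2148
G1 X6.39 Y120.20 F2148
G1 X117.56 Y59.74 F2148
M5
G0 X23.76 Y162.24
M3 S835
G1 X60.12 Y162.24 F633
G1 X60.12 Y111.05 F633
G1 X23.76 Y111.05 F633
G1 X23.76 Y162.24 F633
M5
G0 X3.99 Y144.56
M3 S422
G1 X17.47 Y144.56 F2148
G1 X17.47 Y82.56 F2148
G1 X3.99 Y82.56 F2148
G1 X3.99 Y144.56 F2148
M5
G0 X0.00 Y0.00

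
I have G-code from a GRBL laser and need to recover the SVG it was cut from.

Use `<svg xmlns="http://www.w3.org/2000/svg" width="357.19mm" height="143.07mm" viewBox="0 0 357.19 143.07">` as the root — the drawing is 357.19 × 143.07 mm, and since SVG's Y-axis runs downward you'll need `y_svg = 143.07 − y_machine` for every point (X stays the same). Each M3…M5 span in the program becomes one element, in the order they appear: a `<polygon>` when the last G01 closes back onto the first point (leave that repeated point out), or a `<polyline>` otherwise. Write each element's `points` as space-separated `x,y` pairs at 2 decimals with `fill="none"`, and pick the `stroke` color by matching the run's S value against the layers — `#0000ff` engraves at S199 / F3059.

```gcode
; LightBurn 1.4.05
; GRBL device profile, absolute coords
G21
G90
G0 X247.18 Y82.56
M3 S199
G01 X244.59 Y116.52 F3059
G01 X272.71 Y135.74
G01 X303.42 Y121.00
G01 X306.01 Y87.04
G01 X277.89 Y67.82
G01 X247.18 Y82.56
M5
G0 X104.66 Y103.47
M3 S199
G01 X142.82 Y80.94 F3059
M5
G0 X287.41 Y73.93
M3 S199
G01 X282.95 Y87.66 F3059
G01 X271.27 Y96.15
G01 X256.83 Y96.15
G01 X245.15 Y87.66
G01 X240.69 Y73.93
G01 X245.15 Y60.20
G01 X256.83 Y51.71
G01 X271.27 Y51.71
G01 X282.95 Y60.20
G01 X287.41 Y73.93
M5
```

Each laser-on run becomes one SVG element. Flip Y back into SVG space with y_svg = 143.07 − y_machine. Every run uses S199, so all elements get stroke `#0000ff` (engrave).

Run 1: The run returns to its start, so emit a `<polygon>` with points (Y-flipped): 247.18,60.51 244.59,26.55 272.71,7.33 303.42,22.07 306.01,56.03 277.89,75.25.

Run 2: The run is open, so emit a `<polyline>` with points (Y-flipped): 104.66,39.60 142.82,62.13.

Run 3: The run returns to its start, so emit a `<polygon>` with points (Y-flipped): 287.41,69.14 282.95,55.41 271.27,46.92 256.83,46.92 245.15,55.41 240.69,69.14 245.15,82.87 256.83,91.36 271.27,91.36 282.95,82.87.

<svg xmlns="http://www.w3.org/2000/svg" width="357.19mm" height="143.07mm" viewBox="0 0 357.19 143.07">
  <polygon points="247.18,60.51 244.59,26.55 272.71,7.33 303.42,22.07 306.01,56.03 277.89,75.25" fill="none" stroke="#0000ff"/>
  <polyline points="104.66,39.60 142.82,62.13" fill="none" stroke="#0000ff"/>
  <polygon points="287.41,69.14 282.95,55.41 271.27,46.92 256.83,46.92 245.15,55.41 240.69,69.14 245.15,82.87 256.83,91.36 271.27,91.36 282.95,82.87" fill="none" stroke="#0000ff"/>
</svg>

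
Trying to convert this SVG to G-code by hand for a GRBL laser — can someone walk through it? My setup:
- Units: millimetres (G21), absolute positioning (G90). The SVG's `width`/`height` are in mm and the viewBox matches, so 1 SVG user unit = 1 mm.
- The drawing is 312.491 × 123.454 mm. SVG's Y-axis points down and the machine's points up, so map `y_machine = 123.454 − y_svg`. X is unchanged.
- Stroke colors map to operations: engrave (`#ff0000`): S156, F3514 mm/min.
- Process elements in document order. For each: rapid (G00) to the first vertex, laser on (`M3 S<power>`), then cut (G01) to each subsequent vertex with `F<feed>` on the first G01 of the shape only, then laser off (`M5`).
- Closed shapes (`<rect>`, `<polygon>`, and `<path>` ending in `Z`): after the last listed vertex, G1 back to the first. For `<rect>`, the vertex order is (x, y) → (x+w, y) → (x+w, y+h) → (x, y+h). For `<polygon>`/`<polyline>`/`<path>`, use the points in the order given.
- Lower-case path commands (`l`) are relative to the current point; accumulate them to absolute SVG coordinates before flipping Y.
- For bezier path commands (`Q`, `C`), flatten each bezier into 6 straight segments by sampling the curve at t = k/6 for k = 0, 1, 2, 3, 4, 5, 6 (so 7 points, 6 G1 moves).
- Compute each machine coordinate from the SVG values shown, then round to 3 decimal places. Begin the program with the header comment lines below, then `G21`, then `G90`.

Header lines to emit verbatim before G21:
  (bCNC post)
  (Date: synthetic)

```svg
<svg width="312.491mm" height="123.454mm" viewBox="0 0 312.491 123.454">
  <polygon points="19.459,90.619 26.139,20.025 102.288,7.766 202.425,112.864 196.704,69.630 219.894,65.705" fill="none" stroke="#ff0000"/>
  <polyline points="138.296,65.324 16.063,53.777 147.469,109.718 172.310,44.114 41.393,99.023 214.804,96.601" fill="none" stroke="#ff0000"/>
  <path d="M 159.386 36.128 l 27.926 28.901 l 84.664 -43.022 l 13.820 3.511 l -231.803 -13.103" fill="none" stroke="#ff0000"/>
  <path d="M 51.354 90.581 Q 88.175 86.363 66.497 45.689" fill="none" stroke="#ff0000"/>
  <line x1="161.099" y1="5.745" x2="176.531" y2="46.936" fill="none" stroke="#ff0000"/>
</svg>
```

Since the viewBox matches the mm dimensions, user units are millimetres directly. The only transform is the Y-flip y_m = 123.454 − y_svg.

Shape 1 is a closed polygon drawn with `<polygon>`. Its stroke #ff0000 means engrave at S156, F3514. After flipping Y the toolpath is (19.459,32.835) → (26.139,103.429) → (102.288,115.688) → (202.425,10.590) → (196.704,53.824) → (219.894,57.749) → (19.459,32.835), returning to the start.

Shape 2 is a open polyline drawn with `<polyline>`. Its stroke #ff0000 means engrave at S156, F3514. After flipping Y the toolpath is (138.296,58.130) → (16.063,69.677) → (147.469,13.736) → (172.310,79.340) → (41.393,24.431) → (214.804,26.853).

Shape 3 is a open polyline drawn with `<path>`. Its stroke #ff0000 means engrave at S156, F3514. After flipping Y the toolpath is (159.386,87.326) → (187.312,58.425) → (271.976,101.447) → (285.796,97.936) → (53.993,111.039).

Shape 4 is a quadratic bezier drawn with `<path>`. Its stroke #ff0000 means engrave at S156, F3514. After flipping Y the toolpath is (51.354,32.873) → (62.003,35.292) → (69.401,39.736) → (73.550,46.205) → (74.449,54.700) → (72.098,65.220) → (66.497,77.765).

Shape 5 is a line segment drawn with `<line>`. Its stroke #ff0000 means engrave at S156, F3514. After flipping Y the toolpath is (161.099,117.709) → (176.531,76.518).

(bCNC post)
(Date: synthetic)
G21
G90
G00 X19.459 Y32.835
M3 S156
G01 X26.139 Y103.429 F3514
G01 X102.288 Y115.688
G01 X202.425 Y10.590
G01 X196.704 Y53.824
G01 X219.894 Y57.749
G01 X19.459 Y32.835
M5
G00 X138.296 Y58.130
M3 S156
G01 X16.063 Y69.677 F3514
G01 X147.469 Y13.736
G01 X172.310 Y79.340
G01 X41.393 Y24.431
G01 X214.804 Y26.853
M5
G00 X159.386 Y87.326
M3 S156
G01 X187.312 Y58.425 F3514
G01 X271.976 Y101.447
G01 X285.796 Y97.936
G01 X53.993 Y111.039
M5
G00 X51.354 Y32.873
M3 S156
G01 X62.003 Y35.292 F3514
G01 X69.401 Y39.736
G01 X73.550 Y46.205
G01 X74.449 Y54.700
G01 X72.098 Y65.220
G01 X66.497 Y77.765
M5
G00 X161.099 Y117.709
M3 S156
G01 X176.531 Y76.518 F3514
M5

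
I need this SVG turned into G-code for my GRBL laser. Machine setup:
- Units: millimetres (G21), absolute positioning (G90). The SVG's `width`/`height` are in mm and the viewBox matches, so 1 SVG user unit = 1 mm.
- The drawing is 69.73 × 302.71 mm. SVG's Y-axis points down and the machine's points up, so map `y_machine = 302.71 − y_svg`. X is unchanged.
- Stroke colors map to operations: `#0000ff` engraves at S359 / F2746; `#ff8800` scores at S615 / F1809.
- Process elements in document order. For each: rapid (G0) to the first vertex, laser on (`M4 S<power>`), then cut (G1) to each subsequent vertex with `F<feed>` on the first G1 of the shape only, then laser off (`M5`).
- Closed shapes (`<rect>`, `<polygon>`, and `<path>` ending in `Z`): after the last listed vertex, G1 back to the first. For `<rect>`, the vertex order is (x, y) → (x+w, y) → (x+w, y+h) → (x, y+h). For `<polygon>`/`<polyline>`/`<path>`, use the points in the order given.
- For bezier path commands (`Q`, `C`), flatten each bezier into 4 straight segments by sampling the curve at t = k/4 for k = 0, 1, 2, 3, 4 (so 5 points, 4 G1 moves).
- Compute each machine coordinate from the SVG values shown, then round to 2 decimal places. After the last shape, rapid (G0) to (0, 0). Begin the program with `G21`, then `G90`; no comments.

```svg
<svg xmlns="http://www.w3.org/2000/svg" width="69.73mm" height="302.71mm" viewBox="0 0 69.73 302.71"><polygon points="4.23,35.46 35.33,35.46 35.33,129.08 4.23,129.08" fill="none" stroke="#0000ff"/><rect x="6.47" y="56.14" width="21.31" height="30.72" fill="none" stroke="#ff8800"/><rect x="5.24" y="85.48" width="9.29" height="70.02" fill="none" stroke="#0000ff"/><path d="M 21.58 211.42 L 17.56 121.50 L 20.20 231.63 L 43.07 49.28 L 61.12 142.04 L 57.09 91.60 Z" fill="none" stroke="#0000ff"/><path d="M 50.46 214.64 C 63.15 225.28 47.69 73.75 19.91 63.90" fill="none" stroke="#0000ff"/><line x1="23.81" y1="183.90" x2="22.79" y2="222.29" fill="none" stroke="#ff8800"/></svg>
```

1 u = 1 mm; y_m = 302.71 − y.

[1] `<polygon>` rectangle, #0000ff→engrave S359 F2746: (4.23,267.25) → (35.33,267.25) → (35.33,173.63) → (4.23,173.63) → (4.23,267.25) (closed)

[2] `<rect>` rectangle, #ff8800→score S615 F1809: (6.47,246.57) → (27.78,246.57) → (27.78,215.85) → (6.47,215.85) → (6.47,246.57) (closed)

[3] `<rect>` rectangle, #0000ff→engrave S359 F2746: (5.24,217.23) → (14.53,217.23) → (14.53,147.21) → (5.24,147.21) → (5.24,217.23) (closed)

[4] `<path>` closed polygon, #0000ff→engrave S359 F2746: (21.58,91.29) → (17.56,181.21) → (20.20,71.08) → (43.07,253.43) → (61.12,160.67) → (57.09,211.11) → (21.58,91.29) (closed)

[5] `<path>` cubic bezier, #0000ff→engrave S359 F2746: (50.46,88.07) → (54.95,105.75) → (50.36,155.76) → (38.19,209.61) → (19.91,238.81)

[6] `<line>` line segment, #ff8800→score S615 F1809: (23.81,118.81) → (22.79,80.42)

G21
G90
G0 X4.23 Y267.25
M4 S359
G1 X35.33 Y267.25 F2746
G1 X35.33 Y173.63
G1 X4.23 Y173.63
G1 X4.23 Y267.25
M5
G0 X6.47 Y246.57
M4 S615
G1 X27.78 Y246.57 F1809
G1 X27.78 Y215.85
G1 X6.47 Y215.85
G1 X6.47 Y246.57
M5
G0 X5.24 Y217.23
M4 S359
G1 X14.53 Y217.23 F2746
G1 X14.53 Y147.21
G1 X5.24 Y147.21
G1 X5.24 Y217.23
M5
G0 X21.58 Y91.29
M4 S359
G1 X17.56 Y181.21 F2746
G1 X20.20 Y71.08
G1 X43.07 Y253.43
G1 X61.12 Y160.67
G1 X57.09 Y211.11
G1 X21.58 Y91.29
M5
G0 X50.46 Y88.07
M4 S359
G1 X54.95 Y105.75 F2746
G1 X50.36 Y155.76
G1 X38.19 Y209.61
G1 X19.91 Y238.81
M5
G0 X23.81 Y118.81
M4 S615
G1 X22.79 Y80.42 F1809
M5
G0 X0.00 Y0.00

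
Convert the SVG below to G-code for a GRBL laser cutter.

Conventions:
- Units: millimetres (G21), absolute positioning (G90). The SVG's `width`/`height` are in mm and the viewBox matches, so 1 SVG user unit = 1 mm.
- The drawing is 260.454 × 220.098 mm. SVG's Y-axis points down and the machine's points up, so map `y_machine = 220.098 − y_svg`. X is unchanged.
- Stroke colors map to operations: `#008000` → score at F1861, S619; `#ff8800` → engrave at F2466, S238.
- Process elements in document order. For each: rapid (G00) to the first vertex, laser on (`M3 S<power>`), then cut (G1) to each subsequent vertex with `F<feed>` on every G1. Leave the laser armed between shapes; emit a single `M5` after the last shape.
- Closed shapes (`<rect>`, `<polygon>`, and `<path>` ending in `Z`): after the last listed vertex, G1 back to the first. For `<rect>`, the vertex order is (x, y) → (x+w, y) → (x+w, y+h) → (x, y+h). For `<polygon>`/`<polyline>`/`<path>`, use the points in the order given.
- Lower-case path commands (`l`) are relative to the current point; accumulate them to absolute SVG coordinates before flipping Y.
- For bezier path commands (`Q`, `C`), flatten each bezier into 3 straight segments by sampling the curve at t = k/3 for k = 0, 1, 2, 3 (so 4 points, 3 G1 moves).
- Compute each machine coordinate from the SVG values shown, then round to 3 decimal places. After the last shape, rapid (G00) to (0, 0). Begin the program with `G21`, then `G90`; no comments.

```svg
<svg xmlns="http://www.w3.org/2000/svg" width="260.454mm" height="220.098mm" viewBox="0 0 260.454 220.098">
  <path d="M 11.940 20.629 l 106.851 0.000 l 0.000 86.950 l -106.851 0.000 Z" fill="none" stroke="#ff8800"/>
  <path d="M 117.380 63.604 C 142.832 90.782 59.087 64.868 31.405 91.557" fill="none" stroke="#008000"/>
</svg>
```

Since the viewBox matches the mm dimensions, user units are millimetres directly. The only transform is the Y-flip y_m = 220.098 − y_svg.

Shape 1 is a rectangle drawn with `<path>`. Its stroke #ff8800 means engrave at S238, F2466. After flipping Y the toolpath is (11.940,199.469) → (118.791,199.469) → (118.791,112.519) → (11.940,112.519) → (11.940,199.469), returning to the start.

Shape 2 is a cubic bezier drawn with `<path>`. Its stroke #008000 means score at S619, F1861. After flipping Y the toolpath is (117.380,156.494) → (112.554,143.099) → (71.654,141.610) → (31.405,128.541).

G21
G90
G00 X11.940 Y199.469
M3 S238
G1 X118.791 Y199.469 F2466
G1 X118.791 Y112.519 F2466
G1 X11.940 Y112.519 F2466
G1 X11.940 Y199.469 F2466
G00 X117.380 Y156.494
M3 S619
G1 X112.554 Y143.099 F1861
G1 X71.654 Y141.610 F1861
G1 X31.405 Y128.541 F1861
M5
G00 X0.000 Y0.000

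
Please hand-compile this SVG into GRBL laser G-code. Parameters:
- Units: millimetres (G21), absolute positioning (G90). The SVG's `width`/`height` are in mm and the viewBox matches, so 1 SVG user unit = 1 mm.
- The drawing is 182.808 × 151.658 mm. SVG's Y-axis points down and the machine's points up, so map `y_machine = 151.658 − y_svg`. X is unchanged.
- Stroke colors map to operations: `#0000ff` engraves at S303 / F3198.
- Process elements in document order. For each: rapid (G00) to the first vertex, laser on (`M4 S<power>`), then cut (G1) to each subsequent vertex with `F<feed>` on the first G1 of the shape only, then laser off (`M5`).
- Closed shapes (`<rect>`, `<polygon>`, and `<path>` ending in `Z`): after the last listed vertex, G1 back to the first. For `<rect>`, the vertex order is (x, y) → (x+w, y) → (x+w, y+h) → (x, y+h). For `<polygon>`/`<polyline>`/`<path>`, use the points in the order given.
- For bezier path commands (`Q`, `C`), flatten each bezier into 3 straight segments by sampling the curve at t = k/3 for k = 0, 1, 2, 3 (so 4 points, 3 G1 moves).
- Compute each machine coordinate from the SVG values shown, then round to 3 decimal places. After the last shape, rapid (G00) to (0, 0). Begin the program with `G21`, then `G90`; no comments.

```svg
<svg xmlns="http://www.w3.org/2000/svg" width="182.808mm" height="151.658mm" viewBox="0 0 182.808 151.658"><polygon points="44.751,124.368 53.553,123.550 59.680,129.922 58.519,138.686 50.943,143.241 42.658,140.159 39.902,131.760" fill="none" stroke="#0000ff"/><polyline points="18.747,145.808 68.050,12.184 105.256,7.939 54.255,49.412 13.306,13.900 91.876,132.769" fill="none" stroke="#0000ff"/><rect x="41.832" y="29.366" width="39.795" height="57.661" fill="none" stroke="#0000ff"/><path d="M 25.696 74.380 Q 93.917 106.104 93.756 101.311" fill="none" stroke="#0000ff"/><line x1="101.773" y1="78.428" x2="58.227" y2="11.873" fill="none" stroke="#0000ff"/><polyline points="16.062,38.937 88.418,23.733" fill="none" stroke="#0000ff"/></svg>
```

G21
G90
G00 X44.751 Y27.290
M4 S303
G1 X53.553 Y28.108 F3198
G1 X59.680 Y21.736
G1 X58.519 Y12.972
G1 X50.943 Y8.417
G1 X42.658 Y11.499
G1 X39.902 Y19.898
G1 X44.751 Y27.290
M5
G00 X18.747 Y5.850
M4 S303
G1 X68.050 Y139.474 F3198
G1 X105.256 Y143.719
G1 X54.255 Y102.246
G1 X13.306 Y137.758
G1 X91.876 Y18.889
M5
G00 X41.832 Y122.292
M4 S303
G1 X81.627 Y122.292 F3198
G1 X81.627 Y64.631
G1 X41.832 Y64.631
G1 X41.832 Y122.292
M5
G00 X25.696 Y77.278
M4 S303
G1 X63.579 Y60.186 F3198
G1 X86.265 Y51.209
G1 X93.756 Y50.347
M5
G00 X101.773 Y73.230
M4 S303
G1 X58.227 Y139.785 F3198
M5
G00 X16.062 Y112.721
M4 S303
G1 X88.418 Y127.925 F3198
M5
G00 X0.000 Y0.000

viewBox `0 0 182.808 151.658` with mm width/height → 1 unit = 1 mm. Flip: y_m = 151.658 − y_svg.

**Shape 1** — `<polygon>` regular polygon, stroke `#0000ff` → engrave (S303, F3198). Machine vertices: (44.751,27.290) → (53.553,28.108) → (59.680,21.736) → (58.519,12.972) → (50.943,8.417) → (42.658,11.499) → (39.902,19.898) → (44.751,27.290). Closed: final G1 returns to the first vertex.

**Shape 2** — `<polyline>` open polyline, stroke `#0000ff` → engrave (S303, F3198). Machine vertices: (18.747,5.850) → (68.050,139.474) → (105.256,143.719) → (54.255,102.246) → (13.306,137.758) → (91.876,18.889). Open path.

**Shape 3** — `<rect>` rectangle, stroke `#0000ff` → engrave (S303, F3198). Machine vertices: (41.832,122.292) → (81.627,122.292) → (81.627,64.631) → (41.832,64.631) → (41.832,122.292). Closed: final G1 returns to the first vertex.

**Shape 4** — `<path>` quadratic bezier, stroke `#0000ff` → engrave (S303, F3198). Control points (SVG): P0=(25.696,74.380), P1=(93.917,106.104), P2=(93.756,101.311); sampled at t=k/3. Machine vertices: (25.696,77.278) → (63.579,60.186) → (86.265,51.209) → (93.756,50.347). Open path.

**Shape 5** — `<line>` line segment, stroke `#0000ff` → engrave (S303, F3198). Machine vertices: (101.773,73.230) → (58.227,139.785). Open path.

**Shape 6** — `<polyline>` line segment, stroke `#0000ff` → engrave (S303, F3198). Machine vertices: (16.062,112.721) → (88.418,127.925). Open path.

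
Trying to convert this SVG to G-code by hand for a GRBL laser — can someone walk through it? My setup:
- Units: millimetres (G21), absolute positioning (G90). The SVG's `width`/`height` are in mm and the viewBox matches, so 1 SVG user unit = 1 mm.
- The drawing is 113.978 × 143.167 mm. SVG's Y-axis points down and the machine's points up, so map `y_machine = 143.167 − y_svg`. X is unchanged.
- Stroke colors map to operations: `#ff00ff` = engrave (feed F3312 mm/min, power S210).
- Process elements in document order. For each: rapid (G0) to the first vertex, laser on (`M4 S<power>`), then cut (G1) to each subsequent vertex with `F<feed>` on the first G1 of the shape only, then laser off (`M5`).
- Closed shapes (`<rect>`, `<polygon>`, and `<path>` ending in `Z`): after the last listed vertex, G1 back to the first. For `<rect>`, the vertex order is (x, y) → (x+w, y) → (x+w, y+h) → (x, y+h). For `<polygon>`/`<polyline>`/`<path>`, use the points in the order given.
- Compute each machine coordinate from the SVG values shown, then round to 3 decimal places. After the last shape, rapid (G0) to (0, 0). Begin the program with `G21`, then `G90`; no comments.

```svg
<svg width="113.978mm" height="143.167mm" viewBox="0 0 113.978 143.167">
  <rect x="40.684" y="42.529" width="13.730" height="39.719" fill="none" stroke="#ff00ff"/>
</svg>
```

Since the viewBox matches the mm dimensions, user units are millimetres directly. The only transform is the Y-flip y_m = 143.167 − y_svg.

Shape 1 is a rectangle drawn with `<rect>`. Its stroke #ff00ff means engrave at S210, F3312. After flipping Y the toolpath is (40.684,100.638) → (54.414,100.638) → (54.414,60.919) → (40.684,60.919) → (40.684,100.638), returning to the start.

G21
G90
G0 X40.684 Y100.638
M4 S210
G1 X54.414 Y100.638 F3312
G1 X54.414 Y60.919
G1 X40.684 Y60.919
G1 X40.684 Y100.638
M5
G0 X0.000 Y0.000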